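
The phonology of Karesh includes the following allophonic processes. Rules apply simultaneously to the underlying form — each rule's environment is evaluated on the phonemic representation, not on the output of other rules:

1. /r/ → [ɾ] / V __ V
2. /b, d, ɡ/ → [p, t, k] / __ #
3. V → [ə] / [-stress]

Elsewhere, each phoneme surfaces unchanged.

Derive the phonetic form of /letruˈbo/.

[lətrəˈbo]

/l/ — not in any rule's target class → [l].
/e/ (between /l/ and /t/): in an unstressed syllable, so rule 3 applies → [ə].
/t/ stays [t].
/r/ (between /t/ and /u/) is in the target of rule 1 but the environment (between two vowels) is not met → [r].
Rule 3 applies to /u/ (between /r/ and /b/: in an unstressed syllable) → [ə].
/b/ (between /u/ and /o/) is in the target of rule 2 but the environment (word-finally) is not met → [b].
/o/ (word-final) is in the target of rule 3 but the environment (in an unstressed syllable) is not met → [o].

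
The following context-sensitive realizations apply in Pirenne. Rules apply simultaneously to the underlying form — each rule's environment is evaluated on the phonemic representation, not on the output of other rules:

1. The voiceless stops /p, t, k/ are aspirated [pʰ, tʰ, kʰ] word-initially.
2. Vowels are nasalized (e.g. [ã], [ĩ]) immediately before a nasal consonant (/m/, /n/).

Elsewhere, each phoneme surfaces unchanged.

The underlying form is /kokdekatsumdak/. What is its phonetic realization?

/k/ meets the environment for rule 1 (word-initially) → [kʰ].
/o/ (between /k/ and /k/) is in the target of rule 2 but the environment (before a nasal consonant) is not met → [o].
/k/ (between /o/ and /d/) fails the environment for rule 1, so it stays [k].
/d/ — not in any rule's target class → [d].
/e/ (between /d/ and /k/): rule 2 targets it, but not before a nasal consonant → unchanged [e].
/k/ (between /e/ and /a/): rule 1 targets it, but not word-initially → unchanged [k].
/a/ — between /k/ and /t/; rule 2 does not apply here → [a].
/t/ (between /a/ and /s/) is in the target of rule 1 but the environment (word-initially) is not met → [t].
/s/ (between /t/ and /u/) is unaffected → [s].
/u/ (between /s/ and /m/): before a nasal consonant, so rule 2 applies → [ũ].
/m/ (between /u/ and /d/) is unaffected → [m].
/d/ — not in any rule's target class → [d].
/a/ — between /d/ and /k/; rule 2 does not apply here → [a].
/k/ — word-final; rule 1 does not apply here → [k].

[kʰokdekatsũmdak]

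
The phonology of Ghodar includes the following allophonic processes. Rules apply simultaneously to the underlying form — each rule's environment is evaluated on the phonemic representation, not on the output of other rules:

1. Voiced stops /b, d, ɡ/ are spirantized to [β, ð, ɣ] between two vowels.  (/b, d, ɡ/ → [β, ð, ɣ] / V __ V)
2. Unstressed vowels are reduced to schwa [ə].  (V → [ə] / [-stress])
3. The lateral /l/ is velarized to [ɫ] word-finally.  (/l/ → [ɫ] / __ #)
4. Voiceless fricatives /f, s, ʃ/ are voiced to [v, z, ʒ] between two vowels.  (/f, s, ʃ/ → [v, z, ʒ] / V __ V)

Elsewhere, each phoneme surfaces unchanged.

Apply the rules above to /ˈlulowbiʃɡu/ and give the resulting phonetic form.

[ˈluləwbəʃɡə]

/l/ (word-initial): rule 3 targets it, but not word-finally → unchanged [l].
/u/ (between /l/ and /l/) fails the environment for rule 2, so it stays [u].
/l/ (between /u/ and /o/): rule 3 targets it, but not word-finally → unchanged [l].
/o/ (between /l/ and /w/) occurs in an unstressed syllable → [ə] by rule 2.
/w/ (between /o/ and /b/) is unaffected → [w].
/b/ (between /w/ and /i/) fails the environment for rule 1, so it stays [b].
/i/ (between /b/ and /ʃ/) occurs in an unstressed syllable → [ə] by rule 2.
/ʃ/ — between /i/ and /ɡ/; rule 4 does not apply here → [ʃ].
/ɡ/ (between /ʃ/ and /u/): rule 1 targets it, but not between two vowels → unchanged [ɡ].
/u/ meets the environment for rule 2 (in an unstressed syllable) → [ə].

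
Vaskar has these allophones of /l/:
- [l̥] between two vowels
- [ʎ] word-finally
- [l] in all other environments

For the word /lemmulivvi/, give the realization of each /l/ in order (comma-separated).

Occurrence 1 (position 1): no conditioning environment matches → elsewhere allophone [l].
Occurrence 2 (position 6): between two vowels → [l̥].

[l], [l̥]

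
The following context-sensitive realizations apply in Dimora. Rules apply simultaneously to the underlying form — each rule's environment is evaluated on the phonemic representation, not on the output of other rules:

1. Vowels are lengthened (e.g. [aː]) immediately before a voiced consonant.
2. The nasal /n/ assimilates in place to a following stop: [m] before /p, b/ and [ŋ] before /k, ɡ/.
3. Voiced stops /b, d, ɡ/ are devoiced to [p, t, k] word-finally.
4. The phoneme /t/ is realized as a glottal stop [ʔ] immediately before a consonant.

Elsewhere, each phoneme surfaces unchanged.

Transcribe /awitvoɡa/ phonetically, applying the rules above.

Rule 1 applies to /a/ (word-initial: before a voiced consonant) → [aː].
/w/ (between /a/ and /i/): no rule targets it → [w].
/i/ — between /w/ and /t/; rule 1 does not apply here → [i].
/t/ — between /i/ and /v/, immediately before a consonant — surfaces as [ʔ] (rule 4).
/v/ (between /t/ and /o/) is unaffected → [v].
/o/ (between /v/ and /ɡ/): before a voiced consonant, so rule 1 applies → [oː].
/ɡ/ (between /o/ and /a/) is in the target of rule 3 but the environment (word-finally) is not met → [ɡ].
/a/ (word-final) fails the environment for rule 1, so it stays [a].

[aːwiʔvoːɡa]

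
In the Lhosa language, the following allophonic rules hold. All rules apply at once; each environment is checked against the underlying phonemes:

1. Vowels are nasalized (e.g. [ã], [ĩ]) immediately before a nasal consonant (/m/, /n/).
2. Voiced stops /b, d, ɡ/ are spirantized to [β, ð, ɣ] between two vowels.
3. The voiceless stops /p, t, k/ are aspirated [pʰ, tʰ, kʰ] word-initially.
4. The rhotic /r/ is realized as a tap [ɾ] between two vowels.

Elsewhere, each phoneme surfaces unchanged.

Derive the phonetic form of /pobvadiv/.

[pʰobvaðiv]

/p/ (word-initial): word-initially, so rule 3 applies → [pʰ].
/o/ (between /p/ and /b/) is in the target of rule 1 but the environment (before a nasal consonant) is not met → [o].
/b/ (between /o/ and /v/) is in the target of rule 2 but the environment (between two vowels) is not met → [b].
/a/ (between /v/ and /d/) is in the target of rule 1 but the environment (before a nasal consonant) is not met → [a].
/d/ (between /a/ and /i/): between two vowels, so rule 2 applies → [ð].
/i/ (between /d/ and /v/) fails the environment for rule 1, so it stays [i].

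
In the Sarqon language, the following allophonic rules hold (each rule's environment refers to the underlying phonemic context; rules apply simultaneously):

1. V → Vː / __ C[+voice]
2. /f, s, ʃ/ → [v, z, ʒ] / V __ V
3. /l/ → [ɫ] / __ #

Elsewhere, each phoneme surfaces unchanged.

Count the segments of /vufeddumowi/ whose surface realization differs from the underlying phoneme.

Segments that undergo a rule: /f/ → [v] (rule 2); /e/ → [eː] (rule 1); /u/ → [uː] (rule 1); /o/ → [oː] (rule 1).
All other segments surface unchanged.

4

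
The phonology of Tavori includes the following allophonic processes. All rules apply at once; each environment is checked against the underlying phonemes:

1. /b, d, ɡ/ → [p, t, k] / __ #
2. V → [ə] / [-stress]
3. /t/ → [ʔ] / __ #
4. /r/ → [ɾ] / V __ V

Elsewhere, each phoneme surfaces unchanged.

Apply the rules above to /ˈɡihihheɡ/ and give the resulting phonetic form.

/ɡ/ (word-initial) is in the target of rule 1 but the environment (word-finally) is not met → [ɡ].
/i/ (between /ɡ/ and /h/) fails the environment for rule 2, so it stays [i].
/h/ (between /i/ and /i/): no rule targets it → [h].
/i/ — between /h/ and /h/, in an unstressed syllable — surfaces as [ə] (rule 2).
/h/ (between /i/ and /h/): no rule targets it → [h].
/h/ stays [h].
/e/ (between /h/ and /ɡ/): in an unstressed syllable, so rule 2 applies → [ə].
/ɡ/ (word-final) occurs word-finally → [k] by rule 1.

[ˈɡihəhhək]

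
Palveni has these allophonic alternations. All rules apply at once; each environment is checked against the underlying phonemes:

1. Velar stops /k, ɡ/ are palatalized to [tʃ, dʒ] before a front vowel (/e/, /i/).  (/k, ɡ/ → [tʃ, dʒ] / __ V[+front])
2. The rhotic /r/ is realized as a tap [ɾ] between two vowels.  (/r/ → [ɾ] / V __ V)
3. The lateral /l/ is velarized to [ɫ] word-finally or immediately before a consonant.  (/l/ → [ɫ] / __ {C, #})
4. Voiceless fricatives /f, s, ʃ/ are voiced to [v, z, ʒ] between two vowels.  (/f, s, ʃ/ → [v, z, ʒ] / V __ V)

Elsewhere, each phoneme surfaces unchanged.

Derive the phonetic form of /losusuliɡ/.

[lozuzuliɡ]

/l/ (word-initial): rule 3 targets it, but not word-finally or immediately before a consonant → unchanged [l].
/s/ (between /o/ and /u/): between two vowels, so rule 4 applies → [z].
/s/ (between /u/ and /u/): between two vowels, so rule 4 applies → [z].
/l/ — between /u/ and /i/; rule 3 does not apply here → [l].
/ɡ/ — word-final; rule 1 does not apply here → [ɡ].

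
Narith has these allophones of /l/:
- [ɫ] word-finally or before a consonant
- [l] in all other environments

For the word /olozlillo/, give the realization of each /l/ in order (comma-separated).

Occurrence 1 (position 2): no conditioning environment matches → elsewhere allophone [l].
Occurrence 2 (position 5): no conditioning environment matches → elsewhere allophone [l].
Occurrence 3 (position 7): word-finally or before a consonant → [ɫ].
Occurrence 4 (position 8): no conditioning environment matches → elsewhere allophone [l].

[l], [l], [ɫ], [l]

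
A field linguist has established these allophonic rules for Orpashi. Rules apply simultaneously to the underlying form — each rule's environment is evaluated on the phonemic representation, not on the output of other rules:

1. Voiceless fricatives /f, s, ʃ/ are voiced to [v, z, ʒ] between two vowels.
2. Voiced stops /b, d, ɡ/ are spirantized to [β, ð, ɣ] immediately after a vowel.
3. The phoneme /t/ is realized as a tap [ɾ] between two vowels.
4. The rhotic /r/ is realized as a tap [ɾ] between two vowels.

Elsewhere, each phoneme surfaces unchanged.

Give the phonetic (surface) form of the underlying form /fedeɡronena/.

[feðeɣronena]

/f/ (word-initial) fails the environment for rule 1, so it stays [f].
/e/ stays [e].
/d/ meets the environment for rule 2 (immediately after a vowel) → [ð].
/e/ (between /d/ and /ɡ/) is unaffected → [e].
/ɡ/ meets the environment for rule 2 (immediately after a vowel) → [ɣ].
/r/ (between /ɡ/ and /o/) is in the target of rule 4 but the environment (between two vowels) is not met → [r].
/o/ — not in any rule's target class → [o].
/n/ (between /o/ and /e/) is unaffected → [n].
/e/ (between /n/ and /n/): no rule targets it → [e].
/n/ stays [n].
/a/ — not in any rule's target class → [a].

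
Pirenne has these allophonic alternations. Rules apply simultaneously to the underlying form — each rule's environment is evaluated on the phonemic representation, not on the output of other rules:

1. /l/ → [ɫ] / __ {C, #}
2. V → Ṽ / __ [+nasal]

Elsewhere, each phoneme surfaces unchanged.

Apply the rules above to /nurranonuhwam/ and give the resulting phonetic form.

/n/ — not in any rule's target class → [n].
/u/ (between /n/ and /r/) is in the target of rule 2 but the environment (before a nasal consonant) is not met → [u].
/r/ (between /u/ and /r/): no rule targets it → [r].
/r/ (between /r/ and /a/) is unaffected → [r].
Rule 2 applies to /a/ (between /r/ and /n/: before a nasal consonant) → [ã].
/n/ (between /a/ and /o/): no rule targets it → [n].
Rule 2 applies to /o/ (between /n/ and /n/: before a nasal consonant) → [õ].
/n/ — not in any rule's target class → [n].
/u/ (between /n/ and /h/) fails the environment for rule 2, so it stays [u].
/h/ stays [h].
/w/ stays [w].
/a/ — between /w/ and /m/, before a nasal consonant — surfaces as [ã] (rule 2).
/m/ stays [m].

[nurrãnõnuhwãm]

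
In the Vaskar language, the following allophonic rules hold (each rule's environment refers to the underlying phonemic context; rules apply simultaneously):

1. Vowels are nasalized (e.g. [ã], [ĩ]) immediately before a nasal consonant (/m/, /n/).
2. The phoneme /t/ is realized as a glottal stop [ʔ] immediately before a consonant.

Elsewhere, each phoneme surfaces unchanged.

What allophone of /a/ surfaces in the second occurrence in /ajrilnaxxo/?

[a]

/a/ (between /n/ and /x/) fails the environment for rule 1, so it stays [a].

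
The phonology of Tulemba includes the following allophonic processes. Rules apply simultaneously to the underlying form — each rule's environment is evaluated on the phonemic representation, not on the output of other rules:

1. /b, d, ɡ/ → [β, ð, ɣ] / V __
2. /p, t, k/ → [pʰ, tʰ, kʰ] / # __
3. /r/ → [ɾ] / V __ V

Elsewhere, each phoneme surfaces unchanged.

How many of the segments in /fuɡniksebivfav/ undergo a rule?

Segments that undergo a rule: /ɡ/ → [ɣ] (rule 1); /b/ → [β] (rule 1).
All other segments surface unchanged.

2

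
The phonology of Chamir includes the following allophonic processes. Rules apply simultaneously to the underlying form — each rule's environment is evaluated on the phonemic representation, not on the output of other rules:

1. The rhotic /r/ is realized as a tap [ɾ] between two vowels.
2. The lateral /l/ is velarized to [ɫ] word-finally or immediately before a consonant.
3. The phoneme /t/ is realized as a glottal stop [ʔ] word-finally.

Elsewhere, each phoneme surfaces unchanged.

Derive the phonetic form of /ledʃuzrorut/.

[ledʃuzroɾuʔ]

/l/ (word-initial) fails the environment for rule 2, so it stays [l].
/e/ — not in any rule's target class → [e].
/d/ (between /e/ and /ʃ/): no rule targets it → [d].
/ʃ/ (between /d/ and /u/) is unaffected → [ʃ].
/u/ — not in any rule's target class → [u].
/z/ — not in any rule's target class → [z].
/r/ — between /z/ and /o/; rule 1 does not apply here → [r].
/o/ (between /r/ and /r/): no rule targets it → [o].
/r/ meets the environment for rule 1 (between two vowels) → [ɾ].
/u/ stays [u].
/t/ (word-final): word-finally, so rule 3 applies → [ʔ].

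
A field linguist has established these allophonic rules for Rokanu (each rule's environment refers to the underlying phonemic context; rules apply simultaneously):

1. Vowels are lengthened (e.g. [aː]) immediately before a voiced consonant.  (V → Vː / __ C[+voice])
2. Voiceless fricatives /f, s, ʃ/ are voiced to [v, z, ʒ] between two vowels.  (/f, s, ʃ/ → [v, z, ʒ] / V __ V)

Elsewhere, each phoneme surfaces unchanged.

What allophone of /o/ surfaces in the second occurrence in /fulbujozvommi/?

[oː]

/o/ meets the environment for rule 1 (before a voiced consonant) → [oː].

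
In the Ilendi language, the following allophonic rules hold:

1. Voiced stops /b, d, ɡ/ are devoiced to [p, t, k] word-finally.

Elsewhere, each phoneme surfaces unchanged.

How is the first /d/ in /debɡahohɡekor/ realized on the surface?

/d/ (word-initial): rule 1 targets it, but not word-finally → unchanged [d].

[d]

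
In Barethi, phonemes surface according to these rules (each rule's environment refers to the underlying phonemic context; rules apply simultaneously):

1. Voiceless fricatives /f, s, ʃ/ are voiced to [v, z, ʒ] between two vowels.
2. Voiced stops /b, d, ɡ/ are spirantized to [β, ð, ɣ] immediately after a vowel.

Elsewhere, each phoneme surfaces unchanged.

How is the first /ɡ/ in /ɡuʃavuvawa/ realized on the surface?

/ɡ/ (word-initial) is in the target of rule 2 but the environment (immediately after a vowel) is not met → [ɡ].

[ɡ]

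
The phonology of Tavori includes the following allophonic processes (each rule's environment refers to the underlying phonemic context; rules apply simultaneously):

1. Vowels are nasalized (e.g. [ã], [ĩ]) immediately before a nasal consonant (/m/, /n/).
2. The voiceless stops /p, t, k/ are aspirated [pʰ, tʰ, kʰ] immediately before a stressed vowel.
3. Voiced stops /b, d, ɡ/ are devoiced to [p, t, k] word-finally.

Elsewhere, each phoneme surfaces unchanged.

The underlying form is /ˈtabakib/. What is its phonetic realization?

/t/ (word-initial) occurs immediately before a stressed vowel → [tʰ] by rule 2.
/a/ — between /t/ and /b/; rule 1 does not apply here → [a].
/b/ (between /a/ and /a/) fails the environment for rule 3, so it stays [b].
/a/ (between /b/ and /k/): rule 1 targets it, but not before a nasal consonant → unchanged [a].
/k/ (between /a/ and /i/) is in the target of rule 2 but the environment (immediately before a stressed vowel) is not met → [k].
/i/ (between /k/ and /b/) fails the environment for rule 1, so it stays [i].
Rule 3 applies to /b/ (word-final: word-finally) → [p].

[ˈtʰabakip]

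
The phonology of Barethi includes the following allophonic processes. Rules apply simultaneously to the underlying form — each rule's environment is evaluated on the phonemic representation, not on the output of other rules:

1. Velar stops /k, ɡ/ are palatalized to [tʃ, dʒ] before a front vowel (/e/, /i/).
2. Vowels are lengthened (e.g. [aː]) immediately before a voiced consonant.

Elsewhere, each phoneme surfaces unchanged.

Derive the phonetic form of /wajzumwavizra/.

[waːjzuːmwaːviːzra]

/w/ (word-initial) is unaffected → [w].
/a/ meets the environment for rule 2 (before a voiced consonant) → [aː].
/j/ stays [j].
/z/ — not in any rule's target class → [z].
/u/ meets the environment for rule 2 (before a voiced consonant) → [uː].
/m/ (between /u/ and /w/): no rule targets it → [m].
/w/ stays [w].
/a/ (between /w/ and /v/) occurs before a voiced consonant → [aː] by rule 2.
/v/ (between /a/ and /i/) is unaffected → [v].
/i/ (between /v/ and /z/) occurs before a voiced consonant → [iː] by rule 2.
/z/ (between /i/ and /r/) is unaffected → [z].
/r/ (between /z/ and /a/) is unaffected → [r].
/a/ — word-final; rule 2 does not apply here → [a].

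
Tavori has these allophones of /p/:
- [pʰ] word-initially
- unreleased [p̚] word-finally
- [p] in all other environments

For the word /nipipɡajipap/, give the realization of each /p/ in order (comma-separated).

Occurrence 1 (position 3): no conditioning environment matches → elsewhere allophone [p].
Occurrence 2 (position 5): no conditioning environment matches → elsewhere allophone [p].
Occurrence 3 (position 10): no conditioning environment matches → elsewhere allophone [p].
Occurrence 4 (position 12): word-finally → [p̚].

[p], [p], [p], [p̚]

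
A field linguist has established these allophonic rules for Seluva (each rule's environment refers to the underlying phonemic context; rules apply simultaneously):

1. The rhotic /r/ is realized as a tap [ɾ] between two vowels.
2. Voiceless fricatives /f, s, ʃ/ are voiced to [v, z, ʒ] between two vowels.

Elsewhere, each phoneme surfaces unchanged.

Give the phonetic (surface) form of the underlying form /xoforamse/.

/x/ stays [x].
/o/ (between /x/ and /f/) is unaffected → [o].
/f/ meets the environment for rule 2 (between two vowels) → [v].
/o/ (between /f/ and /r/) is unaffected → [o].
/r/ (between /o/ and /a/) occurs between two vowels → [ɾ] by rule 1.
/a/ stays [a].
/m/ (between /a/ and /s/) is unaffected → [m].
/s/ (between /m/ and /e/): rule 2 targets it, but not between two vowels → unchanged [s].
/e/ (word-final): no rule targets it → [e].

[xovoɾamse]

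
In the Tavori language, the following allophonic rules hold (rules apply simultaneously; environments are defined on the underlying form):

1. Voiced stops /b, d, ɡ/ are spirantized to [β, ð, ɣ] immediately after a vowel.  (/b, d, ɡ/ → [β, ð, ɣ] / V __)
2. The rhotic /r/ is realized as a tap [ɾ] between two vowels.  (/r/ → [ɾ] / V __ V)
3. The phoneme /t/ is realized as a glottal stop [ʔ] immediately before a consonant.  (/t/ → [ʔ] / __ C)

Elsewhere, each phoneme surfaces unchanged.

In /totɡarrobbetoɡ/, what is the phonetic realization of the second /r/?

/r/ (between /r/ and /o/) is in the target of rule 2 but the environment (between two vowels) is not met → [r].

[r]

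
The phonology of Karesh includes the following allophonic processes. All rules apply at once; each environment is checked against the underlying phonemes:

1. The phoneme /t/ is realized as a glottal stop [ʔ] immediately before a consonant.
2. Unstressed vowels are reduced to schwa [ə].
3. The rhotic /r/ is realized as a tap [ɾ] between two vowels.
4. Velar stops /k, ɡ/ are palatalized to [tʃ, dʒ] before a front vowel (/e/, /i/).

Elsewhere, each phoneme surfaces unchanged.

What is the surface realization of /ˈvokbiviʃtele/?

/v/ (word-initial): no rule targets it → [v].
/o/ (between /v/ and /k/) is in the target of rule 2 but the environment (in an unstressed syllable) is not met → [o].
/k/ — between /o/ and /b/; rule 4 does not apply here → [k].
/b/ — not in any rule's target class → [b].
/i/ meets the environment for rule 2 (in an unstressed syllable) → [ə].
/v/ (between /i/ and /i/) is unaffected → [v].
Rule 2 applies to /i/ (between /v/ and /ʃ/: in an unstressed syllable) → [ə].
/ʃ/ stays [ʃ].
/t/ (between /ʃ/ and /e/): rule 1 targets it, but not immediately before a consonant → unchanged [t].
/e/ (between /t/ and /l/): in an unstressed syllable, so rule 2 applies → [ə].
/l/ (between /e/ and /e/) is unaffected → [l].
/e/ (word-final) occurs in an unstressed syllable → [ə] by rule 2.

[ˈvokbəvəʃtələ]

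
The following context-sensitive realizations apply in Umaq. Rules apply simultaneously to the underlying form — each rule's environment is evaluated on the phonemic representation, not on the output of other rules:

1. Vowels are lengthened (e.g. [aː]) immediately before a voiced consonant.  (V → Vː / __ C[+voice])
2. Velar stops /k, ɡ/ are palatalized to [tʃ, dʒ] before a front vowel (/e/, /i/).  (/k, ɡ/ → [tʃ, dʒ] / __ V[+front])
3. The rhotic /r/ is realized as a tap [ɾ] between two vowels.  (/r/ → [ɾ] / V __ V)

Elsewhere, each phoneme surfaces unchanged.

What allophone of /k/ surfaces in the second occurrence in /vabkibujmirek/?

[k]

/k/ (word-final) is in the target of rule 2 but the environment (before a front vowel) is not met → [k].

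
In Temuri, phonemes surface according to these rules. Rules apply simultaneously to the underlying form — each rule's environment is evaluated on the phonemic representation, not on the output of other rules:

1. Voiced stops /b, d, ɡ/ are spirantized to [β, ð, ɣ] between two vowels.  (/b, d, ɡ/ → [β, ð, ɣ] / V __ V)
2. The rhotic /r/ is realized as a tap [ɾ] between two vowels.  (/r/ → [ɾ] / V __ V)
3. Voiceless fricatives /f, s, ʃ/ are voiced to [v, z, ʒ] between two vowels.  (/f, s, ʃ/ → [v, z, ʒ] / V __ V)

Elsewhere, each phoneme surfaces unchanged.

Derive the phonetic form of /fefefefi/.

[fevevevi]

/f/ (word-initial) fails the environment for rule 3, so it stays [f].
/e/ — not in any rule's target class → [e].
/f/ meets the environment for rule 3 (between two vowels) → [v].
/e/ — not in any rule's target class → [e].
Rule 3 applies to /f/ (between /e/ and /e/: between two vowels) → [v].
/e/ (between /f/ and /f/): no rule targets it → [e].
/f/ — between /e/ and /i/, between two vowels — surfaces as [v] (rule 3).
/i/ (word-final): no rule targets it → [i].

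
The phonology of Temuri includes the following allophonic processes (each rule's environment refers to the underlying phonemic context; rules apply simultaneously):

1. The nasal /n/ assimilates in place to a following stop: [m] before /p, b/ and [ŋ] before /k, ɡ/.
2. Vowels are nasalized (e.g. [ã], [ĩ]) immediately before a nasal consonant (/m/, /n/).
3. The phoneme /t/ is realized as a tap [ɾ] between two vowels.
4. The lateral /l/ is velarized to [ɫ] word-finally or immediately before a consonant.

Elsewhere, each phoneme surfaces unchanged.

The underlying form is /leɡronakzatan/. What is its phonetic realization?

[leɡrõnakzaɾãn]

/l/ (word-initial): rule 4 targets it, but not word-finally or immediately before a consonant → unchanged [l].
/e/ (between /l/ and /ɡ/) fails the environment for rule 2, so it stays [e].
/ɡ/ stays [ɡ].
/r/ — not in any rule's target class → [r].
/o/ — between /r/ and /n/, before a nasal consonant — surfaces as [õ] (rule 2).
/n/ (between /o/ and /a/): rule 1 targets it, but not before a labial or velar stop → unchanged [n].
/a/ (between /n/ and /k/) fails the environment for rule 2, so it stays [a].
/k/ (between /a/ and /z/) is unaffected → [k].
/z/ stays [z].
/a/ (between /z/ and /t/): rule 2 targets it, but not before a nasal consonant → unchanged [a].
Rule 3 applies to /t/ (between /a/ and /a/: between two vowels) → [ɾ].
Rule 2 applies to /a/ (between /t/ and /n/: before a nasal consonant) → [ã].
/n/ — word-final; rule 1 does not apply here → [n].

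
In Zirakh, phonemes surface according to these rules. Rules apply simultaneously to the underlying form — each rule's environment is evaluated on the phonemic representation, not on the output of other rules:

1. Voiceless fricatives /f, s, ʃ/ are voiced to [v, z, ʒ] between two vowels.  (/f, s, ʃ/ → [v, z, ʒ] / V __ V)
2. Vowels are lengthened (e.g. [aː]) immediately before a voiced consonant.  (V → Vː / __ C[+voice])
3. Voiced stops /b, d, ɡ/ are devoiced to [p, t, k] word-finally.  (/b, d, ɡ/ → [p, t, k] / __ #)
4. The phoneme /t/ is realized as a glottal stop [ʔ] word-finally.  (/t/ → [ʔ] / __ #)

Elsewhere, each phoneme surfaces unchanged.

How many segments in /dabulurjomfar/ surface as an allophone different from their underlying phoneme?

Segments that undergo a rule: /a/ → [aː] (rule 2); /u/ → [uː] (rule 2); /u/ → [uː] (rule 2); /o/ → [oː] (rule 2); /a/ → [aː] (rule 2).
All other segments surface unchanged.

5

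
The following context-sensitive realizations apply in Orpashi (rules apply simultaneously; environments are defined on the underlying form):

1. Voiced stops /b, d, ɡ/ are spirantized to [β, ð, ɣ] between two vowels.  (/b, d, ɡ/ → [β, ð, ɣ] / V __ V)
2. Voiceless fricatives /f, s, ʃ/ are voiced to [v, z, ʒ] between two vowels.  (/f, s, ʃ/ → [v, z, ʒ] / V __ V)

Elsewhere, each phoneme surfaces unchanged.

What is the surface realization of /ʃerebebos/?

/ʃ/ (word-initial) is in the target of rule 2 but the environment (between two vowels) is not met → [ʃ].
/e/ (between /ʃ/ and /r/) is unaffected → [e].
/r/ (between /e/ and /e/): no rule targets it → [r].
/e/ stays [e].
/b/ (between /e/ and /e/) occurs between two vowels → [β] by rule 1.
/e/ stays [e].
/b/ (between /e/ and /o/): between two vowels, so rule 1 applies → [β].
/o/ stays [o].
/s/ — word-final; rule 2 does not apply here → [s].

[ʃereβeβos]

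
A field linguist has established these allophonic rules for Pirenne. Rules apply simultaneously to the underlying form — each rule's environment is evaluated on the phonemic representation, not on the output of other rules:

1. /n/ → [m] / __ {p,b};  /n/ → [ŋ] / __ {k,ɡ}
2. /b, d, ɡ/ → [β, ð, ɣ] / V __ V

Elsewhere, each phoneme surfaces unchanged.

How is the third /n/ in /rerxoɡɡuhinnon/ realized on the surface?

/n/ — word-final; rule 1 does not apply here → [n].

[n]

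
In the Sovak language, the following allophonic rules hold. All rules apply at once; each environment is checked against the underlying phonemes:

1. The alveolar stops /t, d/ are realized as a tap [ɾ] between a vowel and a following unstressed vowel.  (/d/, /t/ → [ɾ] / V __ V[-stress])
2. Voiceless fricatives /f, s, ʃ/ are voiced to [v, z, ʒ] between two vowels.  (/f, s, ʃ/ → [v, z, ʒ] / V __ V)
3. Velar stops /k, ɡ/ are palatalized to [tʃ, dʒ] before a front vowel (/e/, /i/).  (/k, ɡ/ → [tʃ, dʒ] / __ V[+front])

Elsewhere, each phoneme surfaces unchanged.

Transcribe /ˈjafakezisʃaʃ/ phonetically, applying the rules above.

[ˈjavatʃezisʃaʃ]

/j/ — not in any rule's target class → [j].
/a/ (between /j/ and /f/) is unaffected → [a].
/f/ (between /a/ and /a/): between two vowels, so rule 2 applies → [v].
/a/ stays [a].
/k/ (between /a/ and /e/) occurs before a front vowel → [tʃ] by rule 3.
/e/ — not in any rule's target class → [e].
/z/ stays [z].
/i/ stays [i].
/s/ (between /i/ and /ʃ/) fails the environment for rule 2, so it stays [s].
/ʃ/ (between /s/ and /a/): rule 2 targets it, but not between two vowels → unchanged [ʃ].
/a/ — not in any rule's target class → [a].
/ʃ/ — word-final; rule 2 does not apply here → [ʃ].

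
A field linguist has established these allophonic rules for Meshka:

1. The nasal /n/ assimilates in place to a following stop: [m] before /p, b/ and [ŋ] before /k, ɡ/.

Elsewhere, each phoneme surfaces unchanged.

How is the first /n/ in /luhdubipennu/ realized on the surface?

/n/ (between /e/ and /n/): rule 1 targets it, but not before a labial or velar stop → unchanged [n].

[n]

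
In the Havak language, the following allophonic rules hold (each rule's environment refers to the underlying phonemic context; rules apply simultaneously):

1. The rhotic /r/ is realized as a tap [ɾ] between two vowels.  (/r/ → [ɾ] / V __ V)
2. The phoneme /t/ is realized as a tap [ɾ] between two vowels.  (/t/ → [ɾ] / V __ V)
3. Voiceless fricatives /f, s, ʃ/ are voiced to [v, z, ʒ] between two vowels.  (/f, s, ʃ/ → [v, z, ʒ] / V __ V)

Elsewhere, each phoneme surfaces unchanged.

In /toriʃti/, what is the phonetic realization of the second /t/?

[t]

/t/ (between /ʃ/ and /i/) fails the environment for rule 2, so it stays [t].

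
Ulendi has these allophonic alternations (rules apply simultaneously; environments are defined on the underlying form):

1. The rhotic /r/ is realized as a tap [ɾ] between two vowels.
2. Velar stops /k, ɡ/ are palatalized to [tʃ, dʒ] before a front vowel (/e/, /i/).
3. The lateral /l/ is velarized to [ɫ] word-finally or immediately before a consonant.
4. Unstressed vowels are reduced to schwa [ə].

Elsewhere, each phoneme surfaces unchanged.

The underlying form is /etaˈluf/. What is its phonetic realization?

/e/ (word-initial) occurs in an unstressed syllable → [ə] by rule 4.
/a/ (between /t/ and /l/): in an unstressed syllable, so rule 4 applies → [ə].
/l/ (between /a/ and /u/) is in the target of rule 3 but the environment (word-finally or immediately before a consonant) is not met → [l].
/u/ (between /l/ and /f/) is in the target of rule 4 but the environment (in an unstressed syllable) is not met → [u].

[ətəˈluf]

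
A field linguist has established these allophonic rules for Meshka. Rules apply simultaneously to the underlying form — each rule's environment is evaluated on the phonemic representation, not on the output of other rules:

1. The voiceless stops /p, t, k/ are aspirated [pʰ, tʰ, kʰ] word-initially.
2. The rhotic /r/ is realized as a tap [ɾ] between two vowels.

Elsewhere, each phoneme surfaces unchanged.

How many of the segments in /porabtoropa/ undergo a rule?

3

Segments that undergo a rule: /p/ → [pʰ] (rule 1); /r/ → [ɾ] (rule 2); /r/ → [ɾ] (rule 2).
All other segments surface unchanged.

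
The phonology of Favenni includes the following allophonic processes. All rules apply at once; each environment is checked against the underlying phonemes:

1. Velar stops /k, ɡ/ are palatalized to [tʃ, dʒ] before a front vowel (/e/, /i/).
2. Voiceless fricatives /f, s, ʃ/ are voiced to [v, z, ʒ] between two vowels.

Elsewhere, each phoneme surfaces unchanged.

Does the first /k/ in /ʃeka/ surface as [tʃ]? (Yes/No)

No

/k/ (between /e/ and /a/) is in the target of rule 1 but the environment (before a front vowel) is not met → [k].
The actual realization is [k], not [tʃ].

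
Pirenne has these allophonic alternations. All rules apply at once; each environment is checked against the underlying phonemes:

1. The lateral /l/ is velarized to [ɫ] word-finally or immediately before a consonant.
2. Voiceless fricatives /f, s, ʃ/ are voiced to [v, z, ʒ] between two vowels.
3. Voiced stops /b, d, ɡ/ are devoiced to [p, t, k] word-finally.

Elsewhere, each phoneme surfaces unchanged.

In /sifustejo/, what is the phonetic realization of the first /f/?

[v]

/f/ meets the environment for rule 2 (between two vowels) → [v].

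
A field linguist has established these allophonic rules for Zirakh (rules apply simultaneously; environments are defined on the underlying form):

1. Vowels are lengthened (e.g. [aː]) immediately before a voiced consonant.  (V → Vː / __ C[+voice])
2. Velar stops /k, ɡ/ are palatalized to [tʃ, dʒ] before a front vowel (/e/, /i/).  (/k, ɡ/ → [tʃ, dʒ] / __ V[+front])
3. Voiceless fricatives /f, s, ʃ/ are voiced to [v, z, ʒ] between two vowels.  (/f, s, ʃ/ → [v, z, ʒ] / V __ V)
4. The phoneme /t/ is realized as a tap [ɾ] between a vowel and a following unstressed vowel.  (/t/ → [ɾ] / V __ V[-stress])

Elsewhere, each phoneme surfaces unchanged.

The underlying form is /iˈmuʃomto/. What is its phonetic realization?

/i/ — word-initial, before a voiced consonant — surfaces as [iː] (rule 1).
/m/ stays [m].
/u/ (between /m/ and /ʃ/) is in the target of rule 1 but the environment (before a voiced consonant) is not met → [u].
/ʃ/ (between /u/ and /o/) occurs between two vowels → [ʒ] by rule 3.
/o/ (between /ʃ/ and /m/) occurs before a voiced consonant → [oː] by rule 1.
/m/ stays [m].
/t/ (between /m/ and /o/) fails the environment for rule 4, so it stays [t].
/o/ (word-final) fails the environment for rule 1, so it stays [o].

[iːˈmuʒoːmto]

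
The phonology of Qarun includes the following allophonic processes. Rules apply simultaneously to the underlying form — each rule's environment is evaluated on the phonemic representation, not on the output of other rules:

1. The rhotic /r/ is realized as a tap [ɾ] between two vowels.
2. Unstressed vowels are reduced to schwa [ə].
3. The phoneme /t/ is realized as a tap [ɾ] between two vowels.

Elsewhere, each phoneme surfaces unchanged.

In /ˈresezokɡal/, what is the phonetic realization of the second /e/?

[ə]

/e/ (between /s/ and /z/) occurs in an unstressed syllable → [ə] by rule 2.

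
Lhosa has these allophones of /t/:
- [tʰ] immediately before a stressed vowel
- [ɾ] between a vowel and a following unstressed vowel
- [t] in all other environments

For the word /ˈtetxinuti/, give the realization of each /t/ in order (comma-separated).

Occurrence 1 (position 1): immediately before a stressed vowel → [tʰ].
Occurrence 2 (position 3): no conditioning environment matches → elsewhere allophone [t].
Occurrence 3 (position 8): between a vowel and an unstressed vowel → [ɾ].

[tʰ], [t], [ɾ]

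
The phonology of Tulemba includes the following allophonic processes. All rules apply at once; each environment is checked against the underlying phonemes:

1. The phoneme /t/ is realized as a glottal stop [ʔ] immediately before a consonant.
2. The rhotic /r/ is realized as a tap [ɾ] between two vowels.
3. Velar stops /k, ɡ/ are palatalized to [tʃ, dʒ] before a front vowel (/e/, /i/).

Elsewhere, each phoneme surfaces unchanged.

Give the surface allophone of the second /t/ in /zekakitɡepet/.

/t/ — word-final; rule 1 does not apply here → [t].

[t]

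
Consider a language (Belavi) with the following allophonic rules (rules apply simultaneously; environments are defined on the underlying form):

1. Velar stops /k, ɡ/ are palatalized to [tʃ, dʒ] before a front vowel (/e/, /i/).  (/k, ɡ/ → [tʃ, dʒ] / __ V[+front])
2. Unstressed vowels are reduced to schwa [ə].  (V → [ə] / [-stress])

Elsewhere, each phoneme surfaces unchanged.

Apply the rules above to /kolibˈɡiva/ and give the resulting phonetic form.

/k/ — word-initial; rule 1 does not apply here → [k].
/o/ (between /k/ and /l/) occurs in an unstressed syllable → [ə] by rule 2.
/l/ — not in any rule's target class → [l].
/i/ — between /l/ and /b/, in an unstressed syllable — surfaces as [ə] (rule 2).
/b/ — not in any rule's target class → [b].
Rule 1 applies to /ɡ/ (between /b/ and /i/: before a front vowel) → [dʒ].
/i/ — between /ɡ/ and /v/; rule 2 does not apply here → [i].
/v/ — not in any rule's target class → [v].
/a/ meets the environment for rule 2 (in an unstressed syllable) → [ə].

[kələbˈdʒivə]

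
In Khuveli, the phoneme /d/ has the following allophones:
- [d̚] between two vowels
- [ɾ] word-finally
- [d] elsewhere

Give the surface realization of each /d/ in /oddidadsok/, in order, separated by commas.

Occurrence 1 (position 2): no conditioning environment matches → elsewhere allophone [d].
Occurrence 2 (position 3): no conditioning environment matches → elsewhere allophone [d].
Occurrence 3 (position 5): between two vowels → [d̚].
Occurrence 4 (position 7): no conditioning environment matches → elsewhere allophone [d].

[d], [d], [d̚], [d]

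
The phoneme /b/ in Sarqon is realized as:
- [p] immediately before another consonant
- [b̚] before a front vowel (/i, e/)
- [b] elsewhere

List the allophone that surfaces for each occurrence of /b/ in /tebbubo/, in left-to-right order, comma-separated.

Occurrence 1 (position 3): immediately before another consonant → [p].
Occurrence 2 (position 4): no conditioning environment matches → elsewhere allophone [b].
Occurrence 3 (position 6): no conditioning environment matches → elsewhere allophone [b].

[p], [b], [b]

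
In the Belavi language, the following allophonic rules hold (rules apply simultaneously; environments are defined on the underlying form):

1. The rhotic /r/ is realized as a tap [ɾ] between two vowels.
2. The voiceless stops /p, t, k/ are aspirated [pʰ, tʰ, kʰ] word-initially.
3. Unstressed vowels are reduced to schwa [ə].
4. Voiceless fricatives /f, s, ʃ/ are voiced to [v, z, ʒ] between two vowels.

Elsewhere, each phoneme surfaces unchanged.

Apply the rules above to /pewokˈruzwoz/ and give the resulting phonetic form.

[pʰəwəkˈruzwəz]

/p/ meets the environment for rule 2 (word-initially) → [pʰ].
/e/ meets the environment for rule 3 (in an unstressed syllable) → [ə].
/o/ (between /w/ and /k/) occurs in an unstressed syllable → [ə] by rule 3.
/k/ (between /o/ and /r/): rule 2 targets it, but not word-initially → unchanged [k].
/r/ (between /k/ and /u/) fails the environment for rule 1, so it stays [r].
/u/ (between /r/ and /z/) is in the target of rule 3 but the environment (in an unstressed syllable) is not met → [u].
Rule 3 applies to /o/ (between /w/ and /z/: in an unstressed syllable) → [ə].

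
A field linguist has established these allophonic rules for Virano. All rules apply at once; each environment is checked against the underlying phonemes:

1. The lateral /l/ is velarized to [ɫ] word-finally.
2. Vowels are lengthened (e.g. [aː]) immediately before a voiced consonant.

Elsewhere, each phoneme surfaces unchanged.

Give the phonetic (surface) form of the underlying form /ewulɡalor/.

[eːwuːlɡaːloːr]

/e/ (word-initial) occurs before a voiced consonant → [eː] by rule 2.
/w/ (between /e/ and /u/) is unaffected → [w].
/u/ meets the environment for rule 2 (before a voiced consonant) → [uː].
/l/ (between /u/ and /ɡ/) fails the environment for rule 1, so it stays [l].
/ɡ/ (between /l/ and /a/) is unaffected → [ɡ].
/a/ meets the environment for rule 2 (before a voiced consonant) → [aː].
/l/ (between /a/ and /o/) fails the environment for rule 1, so it stays [l].
Rule 2 applies to /o/ (between /l/ and /r/: before a voiced consonant) → [oː].
/r/ — not in any rule's target class → [r].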